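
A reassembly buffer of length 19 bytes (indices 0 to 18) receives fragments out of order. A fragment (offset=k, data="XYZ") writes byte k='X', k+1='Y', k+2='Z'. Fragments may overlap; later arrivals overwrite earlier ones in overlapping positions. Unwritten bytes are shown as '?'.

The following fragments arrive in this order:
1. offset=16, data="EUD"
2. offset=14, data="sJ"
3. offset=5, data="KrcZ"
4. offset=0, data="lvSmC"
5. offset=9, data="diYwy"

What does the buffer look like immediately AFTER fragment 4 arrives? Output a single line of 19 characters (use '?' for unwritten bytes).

Answer: lvSmCKrcZ?????sJEUD

Derivation:
Fragment 1: offset=16 data="EUD" -> buffer=????????????????EUD
Fragment 2: offset=14 data="sJ" -> buffer=??????????????sJEUD
Fragment 3: offset=5 data="KrcZ" -> buffer=?????KrcZ?????sJEUD
Fragment 4: offset=0 data="lvSmC" -> buffer=lvSmCKrcZ?????sJEUD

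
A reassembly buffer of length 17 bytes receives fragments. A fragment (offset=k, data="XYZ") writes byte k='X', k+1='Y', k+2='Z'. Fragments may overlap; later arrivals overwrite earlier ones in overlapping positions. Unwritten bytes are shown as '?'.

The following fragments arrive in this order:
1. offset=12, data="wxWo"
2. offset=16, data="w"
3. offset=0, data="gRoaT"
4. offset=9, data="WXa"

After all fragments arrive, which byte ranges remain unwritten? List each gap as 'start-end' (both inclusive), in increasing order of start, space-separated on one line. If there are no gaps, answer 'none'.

Fragment 1: offset=12 len=4
Fragment 2: offset=16 len=1
Fragment 3: offset=0 len=5
Fragment 4: offset=9 len=3
Gaps: 5-8

Answer: 5-8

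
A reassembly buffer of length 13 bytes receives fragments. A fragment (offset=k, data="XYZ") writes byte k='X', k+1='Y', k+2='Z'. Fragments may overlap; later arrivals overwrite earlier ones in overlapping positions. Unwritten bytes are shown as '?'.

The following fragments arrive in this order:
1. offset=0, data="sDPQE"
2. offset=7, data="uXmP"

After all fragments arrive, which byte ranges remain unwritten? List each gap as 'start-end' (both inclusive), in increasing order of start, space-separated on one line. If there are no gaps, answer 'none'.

Answer: 5-6 11-12

Derivation:
Fragment 1: offset=0 len=5
Fragment 2: offset=7 len=4
Gaps: 5-6 11-12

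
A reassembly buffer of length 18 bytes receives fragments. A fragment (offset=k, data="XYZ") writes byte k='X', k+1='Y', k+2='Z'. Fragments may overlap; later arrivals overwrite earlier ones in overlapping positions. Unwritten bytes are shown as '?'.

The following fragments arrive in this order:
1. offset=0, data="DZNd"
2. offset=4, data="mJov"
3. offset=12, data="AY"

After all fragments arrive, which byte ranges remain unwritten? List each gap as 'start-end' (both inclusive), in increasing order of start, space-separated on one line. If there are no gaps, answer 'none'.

Fragment 1: offset=0 len=4
Fragment 2: offset=4 len=4
Fragment 3: offset=12 len=2
Gaps: 8-11 14-17

Answer: 8-11 14-17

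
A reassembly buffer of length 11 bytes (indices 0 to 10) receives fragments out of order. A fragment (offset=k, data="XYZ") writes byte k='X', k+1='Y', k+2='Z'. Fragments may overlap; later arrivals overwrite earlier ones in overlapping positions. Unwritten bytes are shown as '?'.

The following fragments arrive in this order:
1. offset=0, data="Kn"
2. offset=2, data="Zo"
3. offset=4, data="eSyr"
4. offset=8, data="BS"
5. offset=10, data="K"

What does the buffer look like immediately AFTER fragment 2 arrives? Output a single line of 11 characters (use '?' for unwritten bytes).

Fragment 1: offset=0 data="Kn" -> buffer=Kn?????????
Fragment 2: offset=2 data="Zo" -> buffer=KnZo???????

Answer: KnZo???????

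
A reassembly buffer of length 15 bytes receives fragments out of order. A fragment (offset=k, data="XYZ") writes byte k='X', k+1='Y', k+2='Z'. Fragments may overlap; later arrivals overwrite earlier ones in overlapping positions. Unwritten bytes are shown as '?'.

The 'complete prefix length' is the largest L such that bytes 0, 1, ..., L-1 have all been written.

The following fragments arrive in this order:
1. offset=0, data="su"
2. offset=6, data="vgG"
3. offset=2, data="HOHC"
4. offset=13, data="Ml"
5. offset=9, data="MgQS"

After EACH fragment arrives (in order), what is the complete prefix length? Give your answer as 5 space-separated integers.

Fragment 1: offset=0 data="su" -> buffer=su????????????? -> prefix_len=2
Fragment 2: offset=6 data="vgG" -> buffer=su????vgG?????? -> prefix_len=2
Fragment 3: offset=2 data="HOHC" -> buffer=suHOHCvgG?????? -> prefix_len=9
Fragment 4: offset=13 data="Ml" -> buffer=suHOHCvgG????Ml -> prefix_len=9
Fragment 5: offset=9 data="MgQS" -> buffer=suHOHCvgGMgQSMl -> prefix_len=15

Answer: 2 2 9 9 15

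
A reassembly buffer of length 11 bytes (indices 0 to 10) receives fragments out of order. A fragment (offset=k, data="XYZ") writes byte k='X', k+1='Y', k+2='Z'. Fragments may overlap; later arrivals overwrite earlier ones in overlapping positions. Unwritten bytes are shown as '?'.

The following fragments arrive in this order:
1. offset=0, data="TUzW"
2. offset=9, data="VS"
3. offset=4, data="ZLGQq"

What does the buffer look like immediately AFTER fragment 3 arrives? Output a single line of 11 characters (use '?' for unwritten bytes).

Fragment 1: offset=0 data="TUzW" -> buffer=TUzW???????
Fragment 2: offset=9 data="VS" -> buffer=TUzW?????VS
Fragment 3: offset=4 data="ZLGQq" -> buffer=TUzWZLGQqVS

Answer: TUzWZLGQqVS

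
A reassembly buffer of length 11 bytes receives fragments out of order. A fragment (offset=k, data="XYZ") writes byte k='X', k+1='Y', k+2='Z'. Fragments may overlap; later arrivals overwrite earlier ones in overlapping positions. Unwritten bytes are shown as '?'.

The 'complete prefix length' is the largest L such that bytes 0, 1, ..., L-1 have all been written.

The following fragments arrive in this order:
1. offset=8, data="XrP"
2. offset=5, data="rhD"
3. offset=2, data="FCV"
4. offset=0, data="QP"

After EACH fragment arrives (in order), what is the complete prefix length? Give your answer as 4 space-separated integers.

Fragment 1: offset=8 data="XrP" -> buffer=????????XrP -> prefix_len=0
Fragment 2: offset=5 data="rhD" -> buffer=?????rhDXrP -> prefix_len=0
Fragment 3: offset=2 data="FCV" -> buffer=??FCVrhDXrP -> prefix_len=0
Fragment 4: offset=0 data="QP" -> buffer=QPFCVrhDXrP -> prefix_len=11

Answer: 0 0 0 11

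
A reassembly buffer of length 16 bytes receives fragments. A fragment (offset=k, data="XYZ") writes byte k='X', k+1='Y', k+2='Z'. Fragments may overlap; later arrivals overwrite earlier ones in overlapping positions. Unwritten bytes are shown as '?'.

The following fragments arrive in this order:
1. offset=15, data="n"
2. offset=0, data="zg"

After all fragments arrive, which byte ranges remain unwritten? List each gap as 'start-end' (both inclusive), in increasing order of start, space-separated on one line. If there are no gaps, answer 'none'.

Answer: 2-14

Derivation:
Fragment 1: offset=15 len=1
Fragment 2: offset=0 len=2
Gaps: 2-14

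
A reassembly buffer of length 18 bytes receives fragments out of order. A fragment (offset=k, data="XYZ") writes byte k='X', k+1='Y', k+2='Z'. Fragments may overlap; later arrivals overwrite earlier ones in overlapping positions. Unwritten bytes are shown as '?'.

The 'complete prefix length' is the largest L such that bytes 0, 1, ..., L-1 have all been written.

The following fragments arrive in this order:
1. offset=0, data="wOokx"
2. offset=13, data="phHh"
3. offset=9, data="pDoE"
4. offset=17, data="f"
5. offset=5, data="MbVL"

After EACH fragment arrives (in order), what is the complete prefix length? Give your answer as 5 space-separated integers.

Fragment 1: offset=0 data="wOokx" -> buffer=wOokx????????????? -> prefix_len=5
Fragment 2: offset=13 data="phHh" -> buffer=wOokx????????phHh? -> prefix_len=5
Fragment 3: offset=9 data="pDoE" -> buffer=wOokx????pDoEphHh? -> prefix_len=5
Fragment 4: offset=17 data="f" -> buffer=wOokx????pDoEphHhf -> prefix_len=5
Fragment 5: offset=5 data="MbVL" -> buffer=wOokxMbVLpDoEphHhf -> prefix_len=18

Answer: 5 5 5 5 18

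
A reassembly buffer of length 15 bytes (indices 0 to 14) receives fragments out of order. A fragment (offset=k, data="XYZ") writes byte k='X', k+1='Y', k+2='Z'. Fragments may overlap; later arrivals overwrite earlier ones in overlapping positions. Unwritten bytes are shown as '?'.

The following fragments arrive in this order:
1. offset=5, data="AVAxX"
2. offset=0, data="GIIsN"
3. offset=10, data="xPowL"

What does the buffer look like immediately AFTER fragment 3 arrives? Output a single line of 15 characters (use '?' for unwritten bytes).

Fragment 1: offset=5 data="AVAxX" -> buffer=?????AVAxX?????
Fragment 2: offset=0 data="GIIsN" -> buffer=GIIsNAVAxX?????
Fragment 3: offset=10 data="xPowL" -> buffer=GIIsNAVAxXxPowL

Answer: GIIsNAVAxXxPowL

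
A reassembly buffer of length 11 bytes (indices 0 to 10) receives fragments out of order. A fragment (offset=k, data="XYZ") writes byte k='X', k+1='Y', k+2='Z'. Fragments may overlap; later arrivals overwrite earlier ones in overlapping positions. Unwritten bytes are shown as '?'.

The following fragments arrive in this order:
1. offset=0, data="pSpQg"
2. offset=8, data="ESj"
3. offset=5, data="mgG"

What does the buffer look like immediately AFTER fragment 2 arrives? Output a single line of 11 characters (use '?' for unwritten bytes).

Answer: pSpQg???ESj

Derivation:
Fragment 1: offset=0 data="pSpQg" -> buffer=pSpQg??????
Fragment 2: offset=8 data="ESj" -> buffer=pSpQg???ESj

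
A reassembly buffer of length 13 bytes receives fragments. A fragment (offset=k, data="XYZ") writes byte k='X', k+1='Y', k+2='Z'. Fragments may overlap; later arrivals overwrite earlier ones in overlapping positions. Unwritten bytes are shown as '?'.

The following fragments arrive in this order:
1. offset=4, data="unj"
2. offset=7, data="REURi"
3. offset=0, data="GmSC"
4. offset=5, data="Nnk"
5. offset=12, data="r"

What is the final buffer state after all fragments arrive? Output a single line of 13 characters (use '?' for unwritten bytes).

Answer: GmSCuNnkEURir

Derivation:
Fragment 1: offset=4 data="unj" -> buffer=????unj??????
Fragment 2: offset=7 data="REURi" -> buffer=????unjREURi?
Fragment 3: offset=0 data="GmSC" -> buffer=GmSCunjREURi?
Fragment 4: offset=5 data="Nnk" -> buffer=GmSCuNnkEURi?
Fragment 5: offset=12 data="r" -> buffer=GmSCuNnkEURir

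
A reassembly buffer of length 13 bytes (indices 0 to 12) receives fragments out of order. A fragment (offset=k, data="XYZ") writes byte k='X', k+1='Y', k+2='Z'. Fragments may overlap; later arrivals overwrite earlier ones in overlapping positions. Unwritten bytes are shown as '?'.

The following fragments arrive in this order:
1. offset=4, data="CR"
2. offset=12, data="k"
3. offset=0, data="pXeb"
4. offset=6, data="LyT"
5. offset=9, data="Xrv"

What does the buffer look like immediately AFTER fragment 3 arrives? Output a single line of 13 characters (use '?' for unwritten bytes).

Fragment 1: offset=4 data="CR" -> buffer=????CR???????
Fragment 2: offset=12 data="k" -> buffer=????CR??????k
Fragment 3: offset=0 data="pXeb" -> buffer=pXebCR??????k

Answer: pXebCR??????k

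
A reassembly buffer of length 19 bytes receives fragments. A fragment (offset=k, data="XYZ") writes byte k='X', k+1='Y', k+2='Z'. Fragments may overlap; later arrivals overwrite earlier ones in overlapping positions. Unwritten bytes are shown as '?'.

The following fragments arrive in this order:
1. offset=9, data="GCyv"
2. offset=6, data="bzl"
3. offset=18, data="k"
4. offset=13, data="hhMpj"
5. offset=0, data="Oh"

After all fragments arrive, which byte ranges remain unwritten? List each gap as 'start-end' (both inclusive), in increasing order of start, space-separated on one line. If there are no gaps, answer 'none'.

Answer: 2-5

Derivation:
Fragment 1: offset=9 len=4
Fragment 2: offset=6 len=3
Fragment 3: offset=18 len=1
Fragment 4: offset=13 len=5
Fragment 5: offset=0 len=2
Gaps: 2-5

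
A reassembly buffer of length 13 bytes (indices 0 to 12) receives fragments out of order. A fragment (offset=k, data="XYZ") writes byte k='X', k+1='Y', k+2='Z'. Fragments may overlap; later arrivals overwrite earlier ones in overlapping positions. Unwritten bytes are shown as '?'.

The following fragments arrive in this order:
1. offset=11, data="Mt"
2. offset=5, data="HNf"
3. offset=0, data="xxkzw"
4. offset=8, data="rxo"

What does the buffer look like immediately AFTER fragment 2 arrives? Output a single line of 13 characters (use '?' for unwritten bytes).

Fragment 1: offset=11 data="Mt" -> buffer=???????????Mt
Fragment 2: offset=5 data="HNf" -> buffer=?????HNf???Mt

Answer: ?????HNf???Mt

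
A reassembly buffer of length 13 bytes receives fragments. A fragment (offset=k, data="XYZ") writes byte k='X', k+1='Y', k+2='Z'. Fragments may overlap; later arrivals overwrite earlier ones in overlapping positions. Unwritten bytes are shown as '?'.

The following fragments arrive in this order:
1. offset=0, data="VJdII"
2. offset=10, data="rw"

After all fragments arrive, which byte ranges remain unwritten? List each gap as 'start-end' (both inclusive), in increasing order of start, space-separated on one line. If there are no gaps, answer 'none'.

Fragment 1: offset=0 len=5
Fragment 2: offset=10 len=2
Gaps: 5-9 12-12

Answer: 5-9 12-12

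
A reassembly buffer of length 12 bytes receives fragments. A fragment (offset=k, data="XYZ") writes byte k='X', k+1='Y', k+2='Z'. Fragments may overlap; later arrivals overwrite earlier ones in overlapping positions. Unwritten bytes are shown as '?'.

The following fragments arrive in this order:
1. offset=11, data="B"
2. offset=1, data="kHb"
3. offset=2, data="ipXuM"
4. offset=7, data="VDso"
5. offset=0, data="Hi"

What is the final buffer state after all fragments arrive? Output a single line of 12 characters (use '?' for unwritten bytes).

Fragment 1: offset=11 data="B" -> buffer=???????????B
Fragment 2: offset=1 data="kHb" -> buffer=?kHb???????B
Fragment 3: offset=2 data="ipXuM" -> buffer=?kipXuM????B
Fragment 4: offset=7 data="VDso" -> buffer=?kipXuMVDsoB
Fragment 5: offset=0 data="Hi" -> buffer=HiipXuMVDsoB

Answer: HiipXuMVDsoB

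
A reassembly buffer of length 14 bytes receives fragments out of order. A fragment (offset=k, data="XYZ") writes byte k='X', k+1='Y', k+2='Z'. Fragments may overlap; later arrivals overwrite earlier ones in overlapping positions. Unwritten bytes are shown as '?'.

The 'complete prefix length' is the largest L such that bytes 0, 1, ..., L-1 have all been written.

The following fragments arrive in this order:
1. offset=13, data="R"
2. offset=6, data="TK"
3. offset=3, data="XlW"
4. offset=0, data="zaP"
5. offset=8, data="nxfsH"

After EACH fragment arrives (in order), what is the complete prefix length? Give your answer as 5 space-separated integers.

Fragment 1: offset=13 data="R" -> buffer=?????????????R -> prefix_len=0
Fragment 2: offset=6 data="TK" -> buffer=??????TK?????R -> prefix_len=0
Fragment 3: offset=3 data="XlW" -> buffer=???XlWTK?????R -> prefix_len=0
Fragment 4: offset=0 data="zaP" -> buffer=zaPXlWTK?????R -> prefix_len=8
Fragment 5: offset=8 data="nxfsH" -> buffer=zaPXlWTKnxfsHR -> prefix_len=14

Answer: 0 0 0 8 14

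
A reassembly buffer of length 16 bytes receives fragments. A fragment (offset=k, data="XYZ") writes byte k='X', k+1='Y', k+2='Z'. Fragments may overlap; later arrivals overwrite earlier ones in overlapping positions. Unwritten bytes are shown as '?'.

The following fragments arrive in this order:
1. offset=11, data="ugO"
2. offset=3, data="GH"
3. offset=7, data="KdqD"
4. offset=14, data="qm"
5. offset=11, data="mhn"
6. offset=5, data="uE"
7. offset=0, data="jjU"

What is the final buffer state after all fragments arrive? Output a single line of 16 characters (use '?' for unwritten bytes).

Fragment 1: offset=11 data="ugO" -> buffer=???????????ugO??
Fragment 2: offset=3 data="GH" -> buffer=???GH??????ugO??
Fragment 3: offset=7 data="KdqD" -> buffer=???GH??KdqDugO??
Fragment 4: offset=14 data="qm" -> buffer=???GH??KdqDugOqm
Fragment 5: offset=11 data="mhn" -> buffer=???GH??KdqDmhnqm
Fragment 6: offset=5 data="uE" -> buffer=???GHuEKdqDmhnqm
Fragment 7: offset=0 data="jjU" -> buffer=jjUGHuEKdqDmhnqm

Answer: jjUGHuEKdqDmhnqm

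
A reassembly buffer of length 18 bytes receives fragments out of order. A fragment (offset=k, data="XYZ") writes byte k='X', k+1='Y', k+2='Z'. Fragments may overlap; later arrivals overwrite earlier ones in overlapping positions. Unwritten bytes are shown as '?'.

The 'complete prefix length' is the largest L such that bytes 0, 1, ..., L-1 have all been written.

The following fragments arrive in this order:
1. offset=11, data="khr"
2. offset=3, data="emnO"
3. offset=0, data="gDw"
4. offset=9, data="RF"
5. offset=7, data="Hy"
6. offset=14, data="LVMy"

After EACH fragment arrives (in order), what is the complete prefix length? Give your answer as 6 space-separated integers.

Fragment 1: offset=11 data="khr" -> buffer=???????????khr???? -> prefix_len=0
Fragment 2: offset=3 data="emnO" -> buffer=???emnO????khr???? -> prefix_len=0
Fragment 3: offset=0 data="gDw" -> buffer=gDwemnO????khr???? -> prefix_len=7
Fragment 4: offset=9 data="RF" -> buffer=gDwemnO??RFkhr???? -> prefix_len=7
Fragment 5: offset=7 data="Hy" -> buffer=gDwemnOHyRFkhr???? -> prefix_len=14
Fragment 6: offset=14 data="LVMy" -> buffer=gDwemnOHyRFkhrLVMy -> prefix_len=18

Answer: 0 0 7 7 14 18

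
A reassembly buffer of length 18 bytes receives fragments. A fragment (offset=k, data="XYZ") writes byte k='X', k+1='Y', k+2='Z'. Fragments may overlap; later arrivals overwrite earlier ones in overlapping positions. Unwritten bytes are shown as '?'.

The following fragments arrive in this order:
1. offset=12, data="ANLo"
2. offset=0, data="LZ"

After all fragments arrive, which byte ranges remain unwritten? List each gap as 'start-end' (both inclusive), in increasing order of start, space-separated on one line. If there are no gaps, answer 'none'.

Answer: 2-11 16-17

Derivation:
Fragment 1: offset=12 len=4
Fragment 2: offset=0 len=2
Gaps: 2-11 16-17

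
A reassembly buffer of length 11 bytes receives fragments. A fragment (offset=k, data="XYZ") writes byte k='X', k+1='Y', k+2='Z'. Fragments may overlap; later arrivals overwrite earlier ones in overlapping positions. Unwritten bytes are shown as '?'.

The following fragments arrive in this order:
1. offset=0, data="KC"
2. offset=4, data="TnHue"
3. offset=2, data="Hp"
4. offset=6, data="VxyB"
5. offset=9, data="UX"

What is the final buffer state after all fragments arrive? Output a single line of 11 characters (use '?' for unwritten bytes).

Answer: KCHpTnVxyUX

Derivation:
Fragment 1: offset=0 data="KC" -> buffer=KC?????????
Fragment 2: offset=4 data="TnHue" -> buffer=KC??TnHue??
Fragment 3: offset=2 data="Hp" -> buffer=KCHpTnHue??
Fragment 4: offset=6 data="VxyB" -> buffer=KCHpTnVxyB?
Fragment 5: offset=9 data="UX" -> buffer=KCHpTnVxyUX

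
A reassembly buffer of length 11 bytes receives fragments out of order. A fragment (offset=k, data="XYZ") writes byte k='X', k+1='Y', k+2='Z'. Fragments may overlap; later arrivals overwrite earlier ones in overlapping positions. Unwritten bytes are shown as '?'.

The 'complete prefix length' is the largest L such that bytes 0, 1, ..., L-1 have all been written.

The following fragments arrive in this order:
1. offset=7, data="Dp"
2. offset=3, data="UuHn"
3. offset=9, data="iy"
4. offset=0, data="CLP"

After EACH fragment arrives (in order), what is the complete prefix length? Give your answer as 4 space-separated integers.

Answer: 0 0 0 11

Derivation:
Fragment 1: offset=7 data="Dp" -> buffer=???????Dp?? -> prefix_len=0
Fragment 2: offset=3 data="UuHn" -> buffer=???UuHnDp?? -> prefix_len=0
Fragment 3: offset=9 data="iy" -> buffer=???UuHnDpiy -> prefix_len=0
Fragment 4: offset=0 data="CLP" -> buffer=CLPUuHnDpiy -> prefix_len=11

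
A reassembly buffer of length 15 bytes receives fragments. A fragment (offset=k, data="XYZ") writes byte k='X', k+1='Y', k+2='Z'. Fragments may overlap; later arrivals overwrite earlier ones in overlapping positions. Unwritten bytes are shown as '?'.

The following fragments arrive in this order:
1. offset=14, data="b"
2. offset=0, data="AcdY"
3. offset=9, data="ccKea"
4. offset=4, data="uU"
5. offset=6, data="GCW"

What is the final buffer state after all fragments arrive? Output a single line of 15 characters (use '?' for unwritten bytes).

Answer: AcdYuUGCWccKeab

Derivation:
Fragment 1: offset=14 data="b" -> buffer=??????????????b
Fragment 2: offset=0 data="AcdY" -> buffer=AcdY??????????b
Fragment 3: offset=9 data="ccKea" -> buffer=AcdY?????ccKeab
Fragment 4: offset=4 data="uU" -> buffer=AcdYuU???ccKeab
Fragment 5: offset=6 data="GCW" -> buffer=AcdYuUGCWccKeab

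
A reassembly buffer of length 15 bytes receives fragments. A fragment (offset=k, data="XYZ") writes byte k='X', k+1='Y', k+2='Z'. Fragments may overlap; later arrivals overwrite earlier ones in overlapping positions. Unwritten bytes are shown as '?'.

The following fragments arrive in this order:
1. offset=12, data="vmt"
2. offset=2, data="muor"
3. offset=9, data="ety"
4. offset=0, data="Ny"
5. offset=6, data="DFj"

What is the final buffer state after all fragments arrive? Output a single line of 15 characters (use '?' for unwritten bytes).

Fragment 1: offset=12 data="vmt" -> buffer=????????????vmt
Fragment 2: offset=2 data="muor" -> buffer=??muor??????vmt
Fragment 3: offset=9 data="ety" -> buffer=??muor???etyvmt
Fragment 4: offset=0 data="Ny" -> buffer=Nymuor???etyvmt
Fragment 5: offset=6 data="DFj" -> buffer=NymuorDFjetyvmt

Answer: NymuorDFjetyvmt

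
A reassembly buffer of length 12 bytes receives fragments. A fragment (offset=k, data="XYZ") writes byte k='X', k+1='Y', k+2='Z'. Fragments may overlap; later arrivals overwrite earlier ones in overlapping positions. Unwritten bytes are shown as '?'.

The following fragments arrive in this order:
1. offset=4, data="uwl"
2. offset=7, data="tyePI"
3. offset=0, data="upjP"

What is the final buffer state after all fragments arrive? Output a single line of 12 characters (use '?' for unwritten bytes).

Answer: upjPuwltyePI

Derivation:
Fragment 1: offset=4 data="uwl" -> buffer=????uwl?????
Fragment 2: offset=7 data="tyePI" -> buffer=????uwltyePI
Fragment 3: offset=0 data="upjP" -> buffer=upjPuwltyePI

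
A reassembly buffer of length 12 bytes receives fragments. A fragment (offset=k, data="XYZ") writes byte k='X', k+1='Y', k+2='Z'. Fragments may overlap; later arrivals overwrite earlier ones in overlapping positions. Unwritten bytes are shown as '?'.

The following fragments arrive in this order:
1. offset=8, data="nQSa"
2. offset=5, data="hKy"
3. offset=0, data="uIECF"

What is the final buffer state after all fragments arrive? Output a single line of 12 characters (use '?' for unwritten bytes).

Answer: uIECFhKynQSa

Derivation:
Fragment 1: offset=8 data="nQSa" -> buffer=????????nQSa
Fragment 2: offset=5 data="hKy" -> buffer=?????hKynQSa
Fragment 3: offset=0 data="uIECF" -> buffer=uIECFhKynQSa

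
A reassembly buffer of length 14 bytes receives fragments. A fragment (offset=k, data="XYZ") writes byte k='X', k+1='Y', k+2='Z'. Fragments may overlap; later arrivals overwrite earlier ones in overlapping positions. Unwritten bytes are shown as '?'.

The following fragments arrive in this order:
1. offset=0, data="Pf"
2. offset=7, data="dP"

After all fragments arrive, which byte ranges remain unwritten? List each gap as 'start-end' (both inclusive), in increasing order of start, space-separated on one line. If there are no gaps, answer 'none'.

Fragment 1: offset=0 len=2
Fragment 2: offset=7 len=2
Gaps: 2-6 9-13

Answer: 2-6 9-13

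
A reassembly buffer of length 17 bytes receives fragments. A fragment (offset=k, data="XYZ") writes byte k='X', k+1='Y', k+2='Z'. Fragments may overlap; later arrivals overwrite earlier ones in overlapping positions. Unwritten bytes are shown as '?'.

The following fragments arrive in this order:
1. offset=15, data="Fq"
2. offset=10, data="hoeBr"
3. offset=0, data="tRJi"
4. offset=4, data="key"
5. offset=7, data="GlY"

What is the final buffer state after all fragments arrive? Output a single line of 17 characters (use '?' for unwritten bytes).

Fragment 1: offset=15 data="Fq" -> buffer=???????????????Fq
Fragment 2: offset=10 data="hoeBr" -> buffer=??????????hoeBrFq
Fragment 3: offset=0 data="tRJi" -> buffer=tRJi??????hoeBrFq
Fragment 4: offset=4 data="key" -> buffer=tRJikey???hoeBrFq
Fragment 5: offset=7 data="GlY" -> buffer=tRJikeyGlYhoeBrFq

Answer: tRJikeyGlYhoeBrFq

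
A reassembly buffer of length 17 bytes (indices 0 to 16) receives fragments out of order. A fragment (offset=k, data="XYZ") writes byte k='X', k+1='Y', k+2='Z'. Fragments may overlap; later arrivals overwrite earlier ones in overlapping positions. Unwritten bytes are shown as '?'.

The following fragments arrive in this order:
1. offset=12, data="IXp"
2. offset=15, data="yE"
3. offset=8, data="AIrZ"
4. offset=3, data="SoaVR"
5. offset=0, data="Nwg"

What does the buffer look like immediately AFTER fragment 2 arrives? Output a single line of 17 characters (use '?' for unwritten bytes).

Fragment 1: offset=12 data="IXp" -> buffer=????????????IXp??
Fragment 2: offset=15 data="yE" -> buffer=????????????IXpyE

Answer: ????????????IXpyE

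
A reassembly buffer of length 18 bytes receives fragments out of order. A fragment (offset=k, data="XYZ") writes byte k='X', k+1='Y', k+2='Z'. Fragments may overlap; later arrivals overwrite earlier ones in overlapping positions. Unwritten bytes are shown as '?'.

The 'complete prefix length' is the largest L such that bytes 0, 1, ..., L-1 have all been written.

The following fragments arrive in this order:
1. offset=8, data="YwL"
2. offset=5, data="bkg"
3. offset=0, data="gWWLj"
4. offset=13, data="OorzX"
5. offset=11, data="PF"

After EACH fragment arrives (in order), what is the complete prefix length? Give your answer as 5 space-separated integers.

Answer: 0 0 11 11 18

Derivation:
Fragment 1: offset=8 data="YwL" -> buffer=????????YwL??????? -> prefix_len=0
Fragment 2: offset=5 data="bkg" -> buffer=?????bkgYwL??????? -> prefix_len=0
Fragment 3: offset=0 data="gWWLj" -> buffer=gWWLjbkgYwL??????? -> prefix_len=11
Fragment 4: offset=13 data="OorzX" -> buffer=gWWLjbkgYwL??OorzX -> prefix_len=11
Fragment 5: offset=11 data="PF" -> buffer=gWWLjbkgYwLPFOorzX -> prefix_len=18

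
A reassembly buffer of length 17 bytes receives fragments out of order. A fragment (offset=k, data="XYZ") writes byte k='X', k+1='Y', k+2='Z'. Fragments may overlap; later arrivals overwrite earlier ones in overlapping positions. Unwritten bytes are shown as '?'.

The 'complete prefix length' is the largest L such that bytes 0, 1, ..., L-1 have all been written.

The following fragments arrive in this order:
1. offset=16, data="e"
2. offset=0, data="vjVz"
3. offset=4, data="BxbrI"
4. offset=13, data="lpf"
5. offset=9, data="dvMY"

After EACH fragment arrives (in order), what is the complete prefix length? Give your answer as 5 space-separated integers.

Answer: 0 4 9 9 17

Derivation:
Fragment 1: offset=16 data="e" -> buffer=????????????????e -> prefix_len=0
Fragment 2: offset=0 data="vjVz" -> buffer=vjVz????????????e -> prefix_len=4
Fragment 3: offset=4 data="BxbrI" -> buffer=vjVzBxbrI???????e -> prefix_len=9
Fragment 4: offset=13 data="lpf" -> buffer=vjVzBxbrI????lpfe -> prefix_len=9
Fragment 5: offset=9 data="dvMY" -> buffer=vjVzBxbrIdvMYlpfe -> prefix_len=17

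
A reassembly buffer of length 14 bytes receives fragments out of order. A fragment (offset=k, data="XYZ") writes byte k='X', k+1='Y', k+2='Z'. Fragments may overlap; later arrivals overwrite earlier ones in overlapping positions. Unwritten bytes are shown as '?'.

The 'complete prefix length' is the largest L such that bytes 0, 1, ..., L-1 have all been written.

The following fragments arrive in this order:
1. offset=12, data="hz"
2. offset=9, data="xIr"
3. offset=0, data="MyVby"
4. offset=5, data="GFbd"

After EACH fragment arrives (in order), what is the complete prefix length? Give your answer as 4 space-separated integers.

Answer: 0 0 5 14

Derivation:
Fragment 1: offset=12 data="hz" -> buffer=????????????hz -> prefix_len=0
Fragment 2: offset=9 data="xIr" -> buffer=?????????xIrhz -> prefix_len=0
Fragment 3: offset=0 data="MyVby" -> buffer=MyVby????xIrhz -> prefix_len=5
Fragment 4: offset=5 data="GFbd" -> buffer=MyVbyGFbdxIrhz -> prefix_len=14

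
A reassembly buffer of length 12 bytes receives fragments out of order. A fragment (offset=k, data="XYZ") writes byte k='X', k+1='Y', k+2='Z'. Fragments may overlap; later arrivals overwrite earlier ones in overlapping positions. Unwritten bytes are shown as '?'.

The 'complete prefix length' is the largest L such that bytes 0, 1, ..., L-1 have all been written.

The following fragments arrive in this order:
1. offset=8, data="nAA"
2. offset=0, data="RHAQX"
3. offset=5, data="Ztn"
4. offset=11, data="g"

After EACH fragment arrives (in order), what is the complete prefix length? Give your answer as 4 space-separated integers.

Fragment 1: offset=8 data="nAA" -> buffer=????????nAA? -> prefix_len=0
Fragment 2: offset=0 data="RHAQX" -> buffer=RHAQX???nAA? -> prefix_len=5
Fragment 3: offset=5 data="Ztn" -> buffer=RHAQXZtnnAA? -> prefix_len=11
Fragment 4: offset=11 data="g" -> buffer=RHAQXZtnnAAg -> prefix_len=12

Answer: 0 5 11 12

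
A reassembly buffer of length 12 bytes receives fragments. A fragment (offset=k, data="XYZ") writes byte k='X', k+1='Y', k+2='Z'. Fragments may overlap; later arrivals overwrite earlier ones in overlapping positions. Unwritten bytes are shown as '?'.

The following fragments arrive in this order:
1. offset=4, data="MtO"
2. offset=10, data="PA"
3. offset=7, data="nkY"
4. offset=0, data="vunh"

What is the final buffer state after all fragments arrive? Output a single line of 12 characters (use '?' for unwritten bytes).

Answer: vunhMtOnkYPA

Derivation:
Fragment 1: offset=4 data="MtO" -> buffer=????MtO?????
Fragment 2: offset=10 data="PA" -> buffer=????MtO???PA
Fragment 3: offset=7 data="nkY" -> buffer=????MtOnkYPA
Fragment 4: offset=0 data="vunh" -> buffer=vunhMtOnkYPA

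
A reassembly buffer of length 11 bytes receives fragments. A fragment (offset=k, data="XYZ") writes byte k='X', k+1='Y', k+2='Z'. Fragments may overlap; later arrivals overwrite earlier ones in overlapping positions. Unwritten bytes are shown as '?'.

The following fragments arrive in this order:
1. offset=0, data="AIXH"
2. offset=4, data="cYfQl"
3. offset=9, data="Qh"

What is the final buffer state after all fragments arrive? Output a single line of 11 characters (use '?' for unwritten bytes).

Fragment 1: offset=0 data="AIXH" -> buffer=AIXH???????
Fragment 2: offset=4 data="cYfQl" -> buffer=AIXHcYfQl??
Fragment 3: offset=9 data="Qh" -> buffer=AIXHcYfQlQh

Answer: AIXHcYfQlQh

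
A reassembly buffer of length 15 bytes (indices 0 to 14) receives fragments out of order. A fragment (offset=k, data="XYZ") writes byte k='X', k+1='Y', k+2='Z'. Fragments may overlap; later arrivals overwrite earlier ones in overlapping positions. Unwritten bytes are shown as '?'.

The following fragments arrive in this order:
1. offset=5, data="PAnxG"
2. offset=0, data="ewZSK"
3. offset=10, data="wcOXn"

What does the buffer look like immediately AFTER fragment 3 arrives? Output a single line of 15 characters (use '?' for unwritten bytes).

Answer: ewZSKPAnxGwcOXn

Derivation:
Fragment 1: offset=5 data="PAnxG" -> buffer=?????PAnxG?????
Fragment 2: offset=0 data="ewZSK" -> buffer=ewZSKPAnxG?????
Fragment 3: offset=10 data="wcOXn" -> buffer=ewZSKPAnxGwcOXn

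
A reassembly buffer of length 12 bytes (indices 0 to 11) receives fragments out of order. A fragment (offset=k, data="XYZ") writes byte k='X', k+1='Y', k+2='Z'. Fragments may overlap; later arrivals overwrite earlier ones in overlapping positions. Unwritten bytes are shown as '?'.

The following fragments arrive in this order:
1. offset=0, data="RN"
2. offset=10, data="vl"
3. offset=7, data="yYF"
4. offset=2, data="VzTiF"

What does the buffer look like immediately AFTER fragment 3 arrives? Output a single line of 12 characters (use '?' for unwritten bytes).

Fragment 1: offset=0 data="RN" -> buffer=RN??????????
Fragment 2: offset=10 data="vl" -> buffer=RN????????vl
Fragment 3: offset=7 data="yYF" -> buffer=RN?????yYFvl

Answer: RN?????yYFvl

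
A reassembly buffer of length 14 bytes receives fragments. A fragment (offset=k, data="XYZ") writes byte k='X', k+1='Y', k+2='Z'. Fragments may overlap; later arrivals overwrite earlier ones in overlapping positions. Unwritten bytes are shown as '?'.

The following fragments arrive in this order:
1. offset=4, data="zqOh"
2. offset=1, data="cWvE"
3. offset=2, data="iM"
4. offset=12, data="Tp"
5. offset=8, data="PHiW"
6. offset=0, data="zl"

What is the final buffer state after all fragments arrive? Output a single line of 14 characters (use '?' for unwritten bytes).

Answer: zliMEqOhPHiWTp

Derivation:
Fragment 1: offset=4 data="zqOh" -> buffer=????zqOh??????
Fragment 2: offset=1 data="cWvE" -> buffer=?cWvEqOh??????
Fragment 3: offset=2 data="iM" -> buffer=?ciMEqOh??????
Fragment 4: offset=12 data="Tp" -> buffer=?ciMEqOh????Tp
Fragment 5: offset=8 data="PHiW" -> buffer=?ciMEqOhPHiWTp
Fragment 6: offset=0 data="zl" -> buffer=zliMEqOhPHiWTp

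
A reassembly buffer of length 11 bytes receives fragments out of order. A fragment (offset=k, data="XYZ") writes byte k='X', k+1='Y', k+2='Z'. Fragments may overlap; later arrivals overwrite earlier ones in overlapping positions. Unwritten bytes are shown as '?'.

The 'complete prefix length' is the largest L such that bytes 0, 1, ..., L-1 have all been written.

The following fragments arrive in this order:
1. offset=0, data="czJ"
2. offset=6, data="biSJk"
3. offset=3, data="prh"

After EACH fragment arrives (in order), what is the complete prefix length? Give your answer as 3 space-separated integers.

Fragment 1: offset=0 data="czJ" -> buffer=czJ???????? -> prefix_len=3
Fragment 2: offset=6 data="biSJk" -> buffer=czJ???biSJk -> prefix_len=3
Fragment 3: offset=3 data="prh" -> buffer=czJprhbiSJk -> prefix_len=11

Answer: 3 3 11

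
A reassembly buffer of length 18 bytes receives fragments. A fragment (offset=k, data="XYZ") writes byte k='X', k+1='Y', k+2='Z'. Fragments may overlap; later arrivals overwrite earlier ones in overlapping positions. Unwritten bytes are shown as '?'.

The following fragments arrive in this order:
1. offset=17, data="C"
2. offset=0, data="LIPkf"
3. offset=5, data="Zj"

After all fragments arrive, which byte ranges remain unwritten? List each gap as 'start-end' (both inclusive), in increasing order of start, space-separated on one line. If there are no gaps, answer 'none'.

Answer: 7-16

Derivation:
Fragment 1: offset=17 len=1
Fragment 2: offset=0 len=5
Fragment 3: offset=5 len=2
Gaps: 7-16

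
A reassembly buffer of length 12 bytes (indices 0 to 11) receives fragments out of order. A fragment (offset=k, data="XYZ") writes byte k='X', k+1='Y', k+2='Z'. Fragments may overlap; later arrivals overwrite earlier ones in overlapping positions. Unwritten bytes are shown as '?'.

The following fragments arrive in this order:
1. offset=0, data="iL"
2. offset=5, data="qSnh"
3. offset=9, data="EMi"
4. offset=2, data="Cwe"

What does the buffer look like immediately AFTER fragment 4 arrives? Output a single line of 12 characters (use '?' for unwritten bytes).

Answer: iLCweqSnhEMi

Derivation:
Fragment 1: offset=0 data="iL" -> buffer=iL??????????
Fragment 2: offset=5 data="qSnh" -> buffer=iL???qSnh???
Fragment 3: offset=9 data="EMi" -> buffer=iL???qSnhEMi
Fragment 4: offset=2 data="Cwe" -> buffer=iLCweqSnhEMi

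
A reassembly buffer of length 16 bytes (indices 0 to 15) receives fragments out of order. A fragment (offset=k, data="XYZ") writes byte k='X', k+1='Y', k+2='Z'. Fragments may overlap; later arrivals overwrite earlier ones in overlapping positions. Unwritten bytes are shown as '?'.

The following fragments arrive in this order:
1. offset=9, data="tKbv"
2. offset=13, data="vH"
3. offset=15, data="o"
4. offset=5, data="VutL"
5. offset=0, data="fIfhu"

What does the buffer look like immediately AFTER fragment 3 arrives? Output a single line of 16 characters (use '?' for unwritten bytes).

Fragment 1: offset=9 data="tKbv" -> buffer=?????????tKbv???
Fragment 2: offset=13 data="vH" -> buffer=?????????tKbvvH?
Fragment 3: offset=15 data="o" -> buffer=?????????tKbvvHo

Answer: ?????????tKbvvHo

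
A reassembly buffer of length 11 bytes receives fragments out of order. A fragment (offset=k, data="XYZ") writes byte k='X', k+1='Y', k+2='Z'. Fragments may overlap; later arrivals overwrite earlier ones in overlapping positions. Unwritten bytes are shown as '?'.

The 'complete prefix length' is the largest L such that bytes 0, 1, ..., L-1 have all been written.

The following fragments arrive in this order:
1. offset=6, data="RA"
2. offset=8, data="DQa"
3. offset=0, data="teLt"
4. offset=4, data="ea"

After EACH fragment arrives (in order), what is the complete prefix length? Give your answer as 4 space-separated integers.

Answer: 0 0 4 11

Derivation:
Fragment 1: offset=6 data="RA" -> buffer=??????RA??? -> prefix_len=0
Fragment 2: offset=8 data="DQa" -> buffer=??????RADQa -> prefix_len=0
Fragment 3: offset=0 data="teLt" -> buffer=teLt??RADQa -> prefix_len=4
Fragment 4: offset=4 data="ea" -> buffer=teLteaRADQa -> prefix_len=11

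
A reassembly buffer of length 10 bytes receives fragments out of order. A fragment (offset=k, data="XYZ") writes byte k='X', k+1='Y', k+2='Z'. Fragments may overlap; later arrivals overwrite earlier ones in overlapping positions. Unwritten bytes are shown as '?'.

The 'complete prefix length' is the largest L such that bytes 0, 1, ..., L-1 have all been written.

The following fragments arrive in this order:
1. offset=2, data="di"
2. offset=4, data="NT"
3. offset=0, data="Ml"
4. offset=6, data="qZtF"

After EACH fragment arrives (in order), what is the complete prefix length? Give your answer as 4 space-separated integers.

Fragment 1: offset=2 data="di" -> buffer=??di?????? -> prefix_len=0
Fragment 2: offset=4 data="NT" -> buffer=??diNT???? -> prefix_len=0
Fragment 3: offset=0 data="Ml" -> buffer=MldiNT???? -> prefix_len=6
Fragment 4: offset=6 data="qZtF" -> buffer=MldiNTqZtF -> prefix_len=10

Answer: 0 0 6 10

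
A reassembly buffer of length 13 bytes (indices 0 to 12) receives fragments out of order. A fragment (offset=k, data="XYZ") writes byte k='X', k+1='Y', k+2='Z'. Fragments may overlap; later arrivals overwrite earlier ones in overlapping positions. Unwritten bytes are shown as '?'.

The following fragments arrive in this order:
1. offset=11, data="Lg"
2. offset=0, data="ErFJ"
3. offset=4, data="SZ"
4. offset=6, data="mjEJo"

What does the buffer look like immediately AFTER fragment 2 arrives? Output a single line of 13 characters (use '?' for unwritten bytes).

Answer: ErFJ???????Lg

Derivation:
Fragment 1: offset=11 data="Lg" -> buffer=???????????Lg
Fragment 2: offset=0 data="ErFJ" -> buffer=ErFJ???????Lg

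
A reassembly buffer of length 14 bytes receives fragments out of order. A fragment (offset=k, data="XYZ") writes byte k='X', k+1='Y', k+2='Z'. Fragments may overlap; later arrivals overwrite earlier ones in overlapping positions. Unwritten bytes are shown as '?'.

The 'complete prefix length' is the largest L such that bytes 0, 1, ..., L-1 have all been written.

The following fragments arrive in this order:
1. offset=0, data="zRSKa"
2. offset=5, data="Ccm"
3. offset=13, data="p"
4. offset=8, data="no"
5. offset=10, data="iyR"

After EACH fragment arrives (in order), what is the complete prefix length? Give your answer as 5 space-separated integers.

Answer: 5 8 8 10 14

Derivation:
Fragment 1: offset=0 data="zRSKa" -> buffer=zRSKa????????? -> prefix_len=5
Fragment 2: offset=5 data="Ccm" -> buffer=zRSKaCcm?????? -> prefix_len=8
Fragment 3: offset=13 data="p" -> buffer=zRSKaCcm?????p -> prefix_len=8
Fragment 4: offset=8 data="no" -> buffer=zRSKaCcmno???p -> prefix_len=10
Fragment 5: offset=10 data="iyR" -> buffer=zRSKaCcmnoiyRp -> prefix_len=14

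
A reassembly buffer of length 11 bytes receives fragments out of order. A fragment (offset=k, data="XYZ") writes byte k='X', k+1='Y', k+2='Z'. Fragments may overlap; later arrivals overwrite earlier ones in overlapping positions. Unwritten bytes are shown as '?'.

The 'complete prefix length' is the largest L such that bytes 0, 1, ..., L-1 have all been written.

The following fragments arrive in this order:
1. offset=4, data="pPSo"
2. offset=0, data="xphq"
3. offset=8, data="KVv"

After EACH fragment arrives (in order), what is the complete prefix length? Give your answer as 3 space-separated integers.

Answer: 0 8 11

Derivation:
Fragment 1: offset=4 data="pPSo" -> buffer=????pPSo??? -> prefix_len=0
Fragment 2: offset=0 data="xphq" -> buffer=xphqpPSo??? -> prefix_len=8
Fragment 3: offset=8 data="KVv" -> buffer=xphqpPSoKVv -> prefix_len=11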